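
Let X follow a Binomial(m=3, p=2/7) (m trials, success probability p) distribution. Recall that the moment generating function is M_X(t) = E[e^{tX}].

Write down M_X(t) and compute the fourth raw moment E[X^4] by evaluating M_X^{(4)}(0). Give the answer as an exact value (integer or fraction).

M_X(t) = (2*e^(t)/7 + 5/7)^3
D^4[M](t) = 648*e^(3*t)/343 + 960*e^(2*t)/343 + 150*e^(t)/343

E[X^4] = D^4[M](0) = 1758/343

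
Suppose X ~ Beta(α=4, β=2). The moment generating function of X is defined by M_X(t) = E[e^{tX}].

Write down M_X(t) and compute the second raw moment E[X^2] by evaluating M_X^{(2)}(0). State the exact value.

M_X(t) = ₁F₁(4; 6; t)
M^(2)(t) = 10*₁F₁(6; 8; t)/21

E[X^2] = M^(2)(0) = 10/21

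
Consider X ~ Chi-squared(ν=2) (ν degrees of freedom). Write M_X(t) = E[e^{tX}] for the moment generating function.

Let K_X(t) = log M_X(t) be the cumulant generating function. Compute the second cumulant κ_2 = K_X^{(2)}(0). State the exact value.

M_X(t) = 1/(1 - 2*t)
K_X(t) = log M_X(t) = -log(1 - 2*t)
dK/dt = -2/(2*t - 1)
d^2K/dt^2 = 4/(4*t^2 - 4*t + 1)

κ_2 = d^2K/dt^2 |_{t=0} = 4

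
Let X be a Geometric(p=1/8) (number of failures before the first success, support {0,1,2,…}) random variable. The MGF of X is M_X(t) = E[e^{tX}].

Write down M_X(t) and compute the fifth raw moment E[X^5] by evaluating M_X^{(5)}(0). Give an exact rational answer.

M_X(t) = 1/(8*(1 - 7*e^(t)/8))
dM/dt = 7*e^(t)/(49*e^(2*t) - 112*e^(t) + 64)
d^2M/dt^2 = (-49*e^(2*t) - 56*e^(t))/(343*e^(3*t) - 1176*e^(2*t) + 1344*e^(t) - 512)
d^3M/dt^3 = (343*e^(3*t) + 1568*e^(2*t) + 448*e^(t))/(2401*e^(4*t) - 10976*e^(3*t) + 18816*e^(2*t) - 14336*e^(t) + 4096)
d^4M/dt^4 = (-2401*e^(4*t) - 30184*e^(3*t) - 34496*e^(2*t) - 3584*e^(t))/(16807*e^(5*t) - 96040*e^(4*t) + 219520*e^(3*t) - 250880*e^(2*t) + 143360*e^(t) - 32768)

E[X^5] = d^5M/dt^5 |_{t=0} = 2646007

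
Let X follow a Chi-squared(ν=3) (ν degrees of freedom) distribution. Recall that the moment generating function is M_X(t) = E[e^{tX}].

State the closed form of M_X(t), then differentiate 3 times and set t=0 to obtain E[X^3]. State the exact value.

E[X^3] = M^(3)(0) = 105

M_X(t) = (1 - 2*t)^(-3/2)
M^(3)(t) = 105/(16*t^4*√(1 - 2*t) - 32*t^3*√(1 - 2*t) + 24*t^2*√(1 - 2*t) - 8*t*√(1 - 2*t) + √(1 - 2*t))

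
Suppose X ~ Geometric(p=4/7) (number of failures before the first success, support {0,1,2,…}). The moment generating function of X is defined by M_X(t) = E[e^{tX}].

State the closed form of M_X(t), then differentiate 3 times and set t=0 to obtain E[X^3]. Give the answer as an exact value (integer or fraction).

E[X^3] = M′′′(0) = 213/32

M_X(t) = 4/(7*(1 - 3*e^(t)/7))
M′(t) = 12*e^(t)/(9*e^(2*t) - 42*e^(t) + 49)
M′′(t) = (-36*e^(2*t) - 84*e^(t))/(27*e^(3*t) - 189*e^(2*t) + 441*e^(t) - 343)
M′′′(t) = (108*e^(3*t) + 1008*e^(2*t) + 588*e^(t))/(81*e^(4*t) - 756*e^(3*t) + 2646*e^(2*t) - 4116*e^(t) + 2401)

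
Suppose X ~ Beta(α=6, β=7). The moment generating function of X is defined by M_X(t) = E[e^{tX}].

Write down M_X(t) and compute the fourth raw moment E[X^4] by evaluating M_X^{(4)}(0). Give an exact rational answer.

E[X^4] = M′′′′(0) = 9/130

M_X(t) = ₁F₁(6; 13; t)
M′(t) = 6*₁F₁(7; 14; t)/13
M′′(t) = 3*₁F₁(8; 15; t)/13
M′′′(t) = 8*₁F₁(9; 16; t)/65
M′′′′(t) = 9*₁F₁(10; 17; t)/130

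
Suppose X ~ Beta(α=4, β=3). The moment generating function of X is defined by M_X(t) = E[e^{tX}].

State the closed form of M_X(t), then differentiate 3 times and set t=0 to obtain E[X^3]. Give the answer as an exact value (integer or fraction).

E[X^3] = D^3[M](0) = 5/21

M_X(t) = ₁F₁(4; 7; t)
D^3[M](t) = 5*₁F₁(7; 10; t)/21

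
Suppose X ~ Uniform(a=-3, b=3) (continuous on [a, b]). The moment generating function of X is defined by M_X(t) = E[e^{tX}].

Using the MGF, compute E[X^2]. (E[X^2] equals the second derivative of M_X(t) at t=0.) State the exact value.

E[X^2] = d^2M/dt^2 |_{t=0} = 3

M_X(t) = (e^(3*t) - e^(-3*t))/(6*t)
dM/dt = (3*t*e^(6*t) + 3*t - e^(6*t) + 1)*e^(-3*t)/(6*t^2)
d^2M/dt^2 = (9*t^2*e^(6*t) - 9*t^2 - 6*t*e^(6*t) - 6*t + 2*e^(6*t) - 2)*e^(-3*t)/(6*t^3)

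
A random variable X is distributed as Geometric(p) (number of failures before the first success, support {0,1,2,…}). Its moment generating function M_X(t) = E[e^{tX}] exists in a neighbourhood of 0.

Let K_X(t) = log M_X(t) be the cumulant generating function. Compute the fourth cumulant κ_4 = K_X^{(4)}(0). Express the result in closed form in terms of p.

M_X(t) = p/(-(1 - p)*e^(t) + 1)
K_X(t) = log M_X(t) = log(p) - log(-(1 - p)*e^(t) + 1)
K′(t) = (-p*e^(t) + e^(t))/(p*e^(t) - e^(t) + 1)
K′′(t) = (-p*e^(t) + e^(t))/(p^2*e^(2*t) - 2*p*e^(2*t) + 2*p*e^(t) + e^(2*t) - 2*e^(t) + 1)

κ_4 = K′′′′(0) = (-p^3 + 7*p^2 - 12*p + 6)/p^4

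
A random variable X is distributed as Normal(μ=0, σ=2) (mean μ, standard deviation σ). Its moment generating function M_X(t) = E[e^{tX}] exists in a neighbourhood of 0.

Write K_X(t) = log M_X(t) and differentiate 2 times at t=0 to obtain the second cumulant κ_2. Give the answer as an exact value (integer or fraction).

M_X(t) = e^(2*t^2)
K_X(t) = log M_X(t) = 2*t^2
dK/dt = 4*t
d^2K/dt^2 = 4

κ_2 = d^2K/dt^2 |_{t=0} = 4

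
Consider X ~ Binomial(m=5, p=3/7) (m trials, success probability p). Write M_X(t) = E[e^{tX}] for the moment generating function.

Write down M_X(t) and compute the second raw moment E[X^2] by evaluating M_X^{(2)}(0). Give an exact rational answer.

E[X^2] = D^2[M](0) = 285/49

M_X(t) = (3*e^(t)/7 + 4/7)^5
D^2[M](t) = 6075*e^(5*t)/16807 + 25920*e^(4*t)/16807 + 38880*e^(3*t)/16807 + 23040*e^(2*t)/16807 + 3840*e^(t)/16807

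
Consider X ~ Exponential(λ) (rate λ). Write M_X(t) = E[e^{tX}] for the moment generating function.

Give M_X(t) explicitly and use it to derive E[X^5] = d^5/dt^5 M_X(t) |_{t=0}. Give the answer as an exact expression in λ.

E[X^5] = D^5[M](0) = 120/λ^5

M_X(t) = λ/(λ - t)
D^5[M](t) = 120*λ/(λ^6 - 6*λ^5*t + 15*λ^4*t^2 - 20*λ^3*t^3 + 15*λ^2*t^4 - 6*λ*t^5 + t^6)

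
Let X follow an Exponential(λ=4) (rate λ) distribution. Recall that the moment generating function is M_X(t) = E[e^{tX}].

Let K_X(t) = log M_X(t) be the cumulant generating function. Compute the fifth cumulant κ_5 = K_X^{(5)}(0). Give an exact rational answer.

κ_5 = D^5[K](0) = 3/128

M_X(t) = 4/(4 - t)
K_X(t) = log M_X(t) = -log(4 - t) + 2*log(2)
D^5[K](t) = -24/(t^5 - 20*t^4 + 160*t^3 - 640*t^2 + 1280*t - 1024)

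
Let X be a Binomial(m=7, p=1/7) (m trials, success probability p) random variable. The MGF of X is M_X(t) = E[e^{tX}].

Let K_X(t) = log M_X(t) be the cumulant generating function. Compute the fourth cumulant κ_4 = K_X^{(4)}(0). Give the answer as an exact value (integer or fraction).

κ_4 = K^(4)(0) = 78/343

M_X(t) = (e^(t)/7 + 6/7)^7
K_X(t) = log M_X(t) = 7*log(e^(t)/7 + 6/7)
K^(4)(t) = (42*e^(3*t) - 1008*e^(2*t) + 1512*e^(t))/(e^(4*t) + 24*e^(3*t) + 216*e^(2*t) + 864*e^(t) + 1296)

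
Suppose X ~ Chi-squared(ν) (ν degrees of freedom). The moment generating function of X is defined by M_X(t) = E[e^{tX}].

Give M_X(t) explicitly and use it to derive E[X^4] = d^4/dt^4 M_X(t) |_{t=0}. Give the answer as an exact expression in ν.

E[X^4] = M^(4)(0) = ν*(ν^3 + 12*ν^2 + 44*ν + 48)

M_X(t) = (1 - 2*t)^(-ν/2)
M^(4)(t) = (ν^4 + 12*ν^3 + 44*ν^2 + 48*ν)/(16*t^4*(1 - 2*t)^(ν/2) - 32*t^3*(1 - 2*t)^(ν/2) + 24*t^2*(1 - 2*t)^(ν/2) - 8*t*(1 - 2*t)^(ν/2) + (1 - 2*t)^(ν/2))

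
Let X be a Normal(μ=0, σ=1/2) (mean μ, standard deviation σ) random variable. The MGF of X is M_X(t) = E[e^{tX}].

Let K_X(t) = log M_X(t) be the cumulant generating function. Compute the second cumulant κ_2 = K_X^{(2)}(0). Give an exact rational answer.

κ_2 = K′′(0) = 1/4

M_X(t) = e^(t^2/8)
K_X(t) = log M_X(t) = t^2/8
K′(t) = t/4
K′′(t) = 1/4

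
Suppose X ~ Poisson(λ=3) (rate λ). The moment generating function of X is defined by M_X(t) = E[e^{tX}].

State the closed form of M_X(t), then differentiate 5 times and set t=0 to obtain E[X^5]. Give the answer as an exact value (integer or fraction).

M_X(t) = e^(3*e^(t) - 3)
D^5[M](t) = (243*e^(5*t)*e^(3*e^(t)) + 810*e^(4*t)*e^(3*e^(t)) + 675*e^(3*t)*e^(3*e^(t)) + 135*e^(2*t)*e^(3*e^(t)) + 3*e^(t)*e^(3*e^(t)))*e^(-3)

E[X^5] = D^5[M](0) = 1866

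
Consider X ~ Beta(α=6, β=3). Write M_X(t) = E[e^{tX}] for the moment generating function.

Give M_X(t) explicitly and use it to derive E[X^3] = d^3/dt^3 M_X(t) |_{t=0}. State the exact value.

E[X^3] = M^(3)(0) = 56/165

M_X(t) = ₁F₁(6; 9; t)
M^(3)(t) = 56*₁F₁(9; 12; t)/165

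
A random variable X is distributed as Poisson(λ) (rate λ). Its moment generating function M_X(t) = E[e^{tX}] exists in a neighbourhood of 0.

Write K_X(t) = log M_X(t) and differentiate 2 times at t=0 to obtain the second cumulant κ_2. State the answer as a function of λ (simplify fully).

M_X(t) = e^(λ*(e^(t) - 1))
K_X(t) = log M_X(t) = λ*(e^(t) - 1)
D^2[K](t) = λ*e^(t)

κ_2 = D^2[K](0) = λ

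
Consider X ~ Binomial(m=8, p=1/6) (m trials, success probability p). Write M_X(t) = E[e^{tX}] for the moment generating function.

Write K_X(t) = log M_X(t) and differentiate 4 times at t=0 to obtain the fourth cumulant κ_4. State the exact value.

κ_4 = D^4[K](0) = 5/27

M_X(t) = (e^(t)/6 + 5/6)^8
K_X(t) = log M_X(t) = 8*log(e^(t)/6 + 5/6)
D^4[K](t) = (40*e^(3*t) - 800*e^(2*t) + 1000*e^(t))/(e^(4*t) + 20*e^(3*t) + 150*e^(2*t) + 500*e^(t) + 625)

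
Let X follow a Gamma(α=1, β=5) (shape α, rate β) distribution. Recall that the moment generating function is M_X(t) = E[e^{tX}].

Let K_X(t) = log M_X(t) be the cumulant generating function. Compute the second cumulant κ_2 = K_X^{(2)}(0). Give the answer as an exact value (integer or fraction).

κ_2 = d^2K/dt^2 |_{t=0} = 1/25

M_X(t) = 5/(5 - t)
K_X(t) = log M_X(t) = -log(5 - t) + log(5)
dK/dt = -1/(t - 5)
d^2K/dt^2 = 1/(t^2 - 10*t + 25)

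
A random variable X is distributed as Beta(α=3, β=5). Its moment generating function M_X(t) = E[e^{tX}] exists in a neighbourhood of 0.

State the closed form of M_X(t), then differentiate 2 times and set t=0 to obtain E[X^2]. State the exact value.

E[X^2] = M^(2)(0) = 1/6

M_X(t) = ₁F₁(3; 8; t)
M^(2)(t) = ₁F₁(5; 10; t)/6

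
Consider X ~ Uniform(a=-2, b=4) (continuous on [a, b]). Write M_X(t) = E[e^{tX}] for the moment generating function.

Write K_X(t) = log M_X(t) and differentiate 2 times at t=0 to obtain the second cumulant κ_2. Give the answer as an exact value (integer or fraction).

κ_2 = K^(2)(0) = 3

M_X(t) = (e^(4*t) - e^(-2*t))/(6*t)
K_X(t) = log M_X(t) = -log(t) + log(e^(4*t) - e^(-2*t)) - log(6)
K^(2)(t) = (-36*t^2*e^(6*t) + e^(12*t) - 2*e^(6*t) + 1)/(t^2*e^(12*t) - 2*t^2*e^(6*t) + t^2)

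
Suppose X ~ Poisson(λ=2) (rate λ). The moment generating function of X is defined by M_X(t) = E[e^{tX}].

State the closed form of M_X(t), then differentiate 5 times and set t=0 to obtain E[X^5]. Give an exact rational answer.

M_X(t) = e^(2*e^(t) - 2)
M^(5)(t) = (32*e^(5*t)*e^(2*e^(t)) + 160*e^(4*t)*e^(2*e^(t)) + 200*e^(3*t)*e^(2*e^(t)) + 60*e^(2*t)*e^(2*e^(t)) + 2*e^(t)*e^(2*e^(t)))*e^(-2)

E[X^5] = M^(5)(0) = 454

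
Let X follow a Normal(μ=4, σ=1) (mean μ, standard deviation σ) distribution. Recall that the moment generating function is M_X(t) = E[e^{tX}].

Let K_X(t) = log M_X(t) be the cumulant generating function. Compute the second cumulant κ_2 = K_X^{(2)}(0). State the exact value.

M_X(t) = e^(t^2/2 + 4*t)
K_X(t) = log M_X(t) = t^2/2 + 4*t
dK/dt = t + 4
d^2K/dt^2 = 1

κ_2 = d^2K/dt^2 |_{t=0} = 1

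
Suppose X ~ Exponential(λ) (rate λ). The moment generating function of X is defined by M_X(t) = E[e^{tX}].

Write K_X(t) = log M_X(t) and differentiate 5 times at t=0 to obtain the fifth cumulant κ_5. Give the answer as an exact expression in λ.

κ_5 = K^(5)(0) = 24/λ^5

M_X(t) = λ/(λ - t)
K_X(t) = log M_X(t) = log(λ) - log(λ - t)
K^(5)(t) = -24/(-λ^5 + 5*λ^4*t - 10*λ^3*t^2 + 10*λ^2*t^3 - 5*λ*t^4 + t^5)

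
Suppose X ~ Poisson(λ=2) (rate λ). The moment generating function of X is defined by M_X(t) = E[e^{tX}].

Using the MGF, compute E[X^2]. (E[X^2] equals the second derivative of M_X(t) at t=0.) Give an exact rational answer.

M_X(t) = e^(2*e^(t) - 2)
M′(t) = 2*e^(-2)*e^(t)*e^(2*e^(t))
M′′(t) = (4*e^(2*t)*e^(2*e^(t)) + 2*e^(t)*e^(2*e^(t)))*e^(-2)

E[X^2] = M′′(0) = 6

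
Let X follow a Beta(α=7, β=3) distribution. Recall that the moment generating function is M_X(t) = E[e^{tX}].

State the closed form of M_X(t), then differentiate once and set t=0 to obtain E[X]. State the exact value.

M_X(t) = ₁F₁(7; 10; t)
dM/dt = 7*₁F₁(8; 11; t)/10

E[X] = dM/dt |_{t=0} = 7/10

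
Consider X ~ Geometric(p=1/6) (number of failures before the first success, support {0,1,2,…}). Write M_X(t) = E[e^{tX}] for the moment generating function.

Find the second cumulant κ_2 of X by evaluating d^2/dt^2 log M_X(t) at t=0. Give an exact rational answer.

M_X(t) = 1/(6*(1 - 5*e^(t)/6))
K_X(t) = log M_X(t) = -log(1 - 5*e^(t)/6) - log(6)
D^2[K](t) = 30*e^(t)/(25*e^(2*t) - 60*e^(t) + 36)

κ_2 = D^2[K](0) = 30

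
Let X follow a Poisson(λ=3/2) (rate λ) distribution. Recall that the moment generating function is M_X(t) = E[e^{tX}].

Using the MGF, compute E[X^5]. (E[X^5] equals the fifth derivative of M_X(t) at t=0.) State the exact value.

M_X(t) = e^(3*e^(t)/2 - 3/2)
M^(5)(t) = (243*e^(5*t)*e^(3*e^(t)/2) + 1620*e^(4*t)*e^(3*e^(t)/2) + 2700*e^(3*t)*e^(3*e^(t)/2) + 1080*e^(2*t)*e^(3*e^(t)/2) + 48*e^(t)*e^(3*e^(t)/2))*e^(-3/2)/32

E[X^5] = M^(5)(0) = 5691/32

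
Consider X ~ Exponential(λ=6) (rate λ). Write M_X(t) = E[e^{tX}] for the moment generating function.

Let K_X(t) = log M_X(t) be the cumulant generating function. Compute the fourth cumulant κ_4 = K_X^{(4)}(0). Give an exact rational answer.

M_X(t) = 6/(6 - t)
K_X(t) = log M_X(t) = -log(6 - t) + log(6)
D^4[K](t) = 6/(t^4 - 24*t^3 + 216*t^2 - 864*t + 1296)

κ_4 = D^4[K](0) = 1/216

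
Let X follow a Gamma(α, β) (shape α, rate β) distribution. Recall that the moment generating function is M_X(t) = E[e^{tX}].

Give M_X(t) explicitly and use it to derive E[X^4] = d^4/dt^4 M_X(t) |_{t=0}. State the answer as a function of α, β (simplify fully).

M_X(t) = (β/(β - t))^α
dM/dt = -α*β^α*(1/(β - t))^α/(-β + t)
d^2M/dt^2 = (α^2*β^α*(1/(β - t))^α + α*β^α*(1/(β - t))^α)/(β^2 - 2*β*t + t^2)
d^3M/dt^3 = (-α^3*β^α*(1/(β - t))^α - 3*α^2*β^α*(1/(β - t))^α - 2*α*β^α*(1/(β - t))^α)/(-β^3 + 3*β^2*t - 3*β*t^2 + t^3)
d^4M/dt^4 = (α^4*β^α*(1/(β - t))^α + 6*α^3*β^α*(1/(β - t))^α + 11*α^2*β^α*(1/(β - t))^α + 6*α*β^α*(1/(β - t))^α)/(β^4 - 4*β^3*t + 6*β^2*t^2 - 4*β*t^3 + t^4)

E[X^4] = d^4M/dt^4 |_{t=0} = α*(α^3 + 6*α^2 + 11*α + 6)/β^4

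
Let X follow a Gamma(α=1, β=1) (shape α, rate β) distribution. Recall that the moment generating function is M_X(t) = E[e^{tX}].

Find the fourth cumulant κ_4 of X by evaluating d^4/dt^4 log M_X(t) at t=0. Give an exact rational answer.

M_X(t) = 1/(1 - t)
K_X(t) = log M_X(t) = -log(1 - t)
K′(t) = -1/(t - 1)
K′′(t) = 1/(t^2 - 2*t + 1)
K′′′(t) = -2/(t^3 - 3*t^2 + 3*t - 1)
K′′′′(t) = 6/(t^4 - 4*t^3 + 6*t^2 - 4*t + 1)

κ_4 = K′′′′(0) = 6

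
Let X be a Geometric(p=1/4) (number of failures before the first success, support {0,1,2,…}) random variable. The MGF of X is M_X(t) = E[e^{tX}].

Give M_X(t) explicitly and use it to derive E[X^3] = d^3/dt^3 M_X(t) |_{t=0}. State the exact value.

M_X(t) = 1/(4*(1 - 3*e^(t)/4))
M^(3)(t) = (27*e^(3*t) + 144*e^(2*t) + 48*e^(t))/(81*e^(4*t) - 432*e^(3*t) + 864*e^(2*t) - 768*e^(t) + 256)

E[X^3] = M^(3)(0) = 219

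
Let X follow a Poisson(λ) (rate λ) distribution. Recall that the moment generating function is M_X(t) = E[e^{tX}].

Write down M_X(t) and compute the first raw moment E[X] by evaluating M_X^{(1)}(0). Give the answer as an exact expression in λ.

M_X(t) = e^(λ*(e^(t) - 1))
dM/dt = λ*e^(-λ)*e^(t)*e^(λ*e^(t))

E[X] = dM/dt |_{t=0} = λ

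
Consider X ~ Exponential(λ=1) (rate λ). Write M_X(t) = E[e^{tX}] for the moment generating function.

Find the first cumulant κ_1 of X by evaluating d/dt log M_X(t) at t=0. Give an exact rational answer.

M_X(t) = 1/(1 - t)
K_X(t) = log M_X(t) = -log(1 - t)
K′(t) = -1/(t - 1)

κ_1 = K′(0) = 1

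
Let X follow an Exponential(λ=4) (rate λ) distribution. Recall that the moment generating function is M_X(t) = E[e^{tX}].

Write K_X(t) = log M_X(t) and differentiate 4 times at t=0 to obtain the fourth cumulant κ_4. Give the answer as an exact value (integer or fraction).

M_X(t) = 4/(4 - t)
K_X(t) = log M_X(t) = -log(4 - t) + 2*log(2)
K^(4)(t) = 6/(t^4 - 16*t^3 + 96*t^2 - 256*t + 256)

κ_4 = K^(4)(0) = 3/128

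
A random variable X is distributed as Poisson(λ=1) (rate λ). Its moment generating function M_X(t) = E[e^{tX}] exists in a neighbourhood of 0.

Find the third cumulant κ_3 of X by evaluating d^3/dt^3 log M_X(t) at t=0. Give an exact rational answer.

M_X(t) = e^(e^(t) - 1)
K_X(t) = log M_X(t) = e^(t) - 1
D^3[K](t) = e^(t)

κ_3 = D^3[K](0) = 1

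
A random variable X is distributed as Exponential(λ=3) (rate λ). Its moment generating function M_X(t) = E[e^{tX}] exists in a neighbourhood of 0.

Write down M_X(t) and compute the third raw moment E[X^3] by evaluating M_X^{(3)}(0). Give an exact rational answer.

E[X^3] = d^3M/dt^3 |_{t=0} = 2/9

M_X(t) = 3/(3 - t)
dM/dt = 3/(t^2 - 6*t + 9)
d^2M/dt^2 = -6/(t^3 - 9*t^2 + 27*t - 27)
d^3M/dt^3 = 18/(t^4 - 12*t^3 + 54*t^2 - 108*t + 81)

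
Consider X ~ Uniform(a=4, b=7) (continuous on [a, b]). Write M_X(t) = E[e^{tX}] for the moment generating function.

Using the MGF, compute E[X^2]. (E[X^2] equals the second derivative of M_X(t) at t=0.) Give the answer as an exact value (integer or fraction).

M_X(t) = (e^(7*t) - e^(4*t))/(3*t)
M^(2)(t) = (49*t^2*e^(7*t) - 16*t^2*e^(4*t) - 14*t*e^(7*t) + 8*t*e^(4*t) + 2*e^(7*t) - 2*e^(4*t))/(3*t^3)

E[X^2] = M^(2)(0) = 31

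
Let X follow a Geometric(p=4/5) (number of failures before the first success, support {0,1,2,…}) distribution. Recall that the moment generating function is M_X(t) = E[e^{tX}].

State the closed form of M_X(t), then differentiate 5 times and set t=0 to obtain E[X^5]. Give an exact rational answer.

E[X^5] = D^5[M](0) = 707/128

M_X(t) = 4/(5*(1 - e^(t)/5))
D^5[M](t) = (4*e^(5*t) + 520*e^(4*t) + 6600*e^(3*t) + 13000*e^(2*t) + 2500*e^(t))/(e^(6*t) - 30*e^(5*t) + 375*e^(4*t) - 2500*e^(3*t) + 9375*e^(2*t) - 18750*e^(t) + 15625)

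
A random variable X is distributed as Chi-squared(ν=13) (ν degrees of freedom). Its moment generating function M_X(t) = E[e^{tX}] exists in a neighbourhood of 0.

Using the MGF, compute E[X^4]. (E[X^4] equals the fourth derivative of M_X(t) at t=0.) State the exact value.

E[X^4] = d^4M/dt^4 |_{t=0} = 62985

M_X(t) = (1 - 2*t)^(-13/2)
dM/dt = -13/(128*t^7*√(1 - 2*t) - 448*t^6*√(1 - 2*t) + 672*t^5*√(1 - 2*t) - 560*t^4*√(1 - 2*t) + 280*t^3*√(1 - 2*t) - 84*t^2*√(1 - 2*t) + 14*t*√(1 - 2*t) - √(1 - 2*t))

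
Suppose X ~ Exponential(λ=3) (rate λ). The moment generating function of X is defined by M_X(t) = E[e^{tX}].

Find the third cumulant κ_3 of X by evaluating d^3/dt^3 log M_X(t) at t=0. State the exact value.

κ_3 = d^3K/dt^3 |_{t=0} = 2/27

M_X(t) = 3/(3 - t)
K_X(t) = log M_X(t) = -log(3 - t) + log(3)
dK/dt = -1/(t - 3)
d^2K/dt^2 = 1/(t^2 - 6*t + 9)
d^3K/dt^3 = -2/(t^3 - 9*t^2 + 27*t - 27)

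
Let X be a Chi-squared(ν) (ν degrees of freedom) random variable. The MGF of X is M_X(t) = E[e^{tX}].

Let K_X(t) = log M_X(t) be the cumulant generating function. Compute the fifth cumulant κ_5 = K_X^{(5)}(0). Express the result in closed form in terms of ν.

κ_5 = K′′′′′(0) = 384*ν

M_X(t) = (1 - 2*t)^(-ν/2)
K_X(t) = log M_X(t) = -ν*log(1 - 2*t)/2
K′(t) = -ν/(2*t - 1)
K′′(t) = 2*ν/(4*t^2 - 4*t + 1)
K′′′(t) = -8*ν/(8*t^3 - 12*t^2 + 6*t - 1)
K′′′′(t) = 48*ν/(16*t^4 - 32*t^3 + 24*t^2 - 8*t + 1)
K′′′′′(t) = -384*ν/(32*t^5 - 80*t^4 + 80*t^3 - 40*t^2 + 10*t - 1)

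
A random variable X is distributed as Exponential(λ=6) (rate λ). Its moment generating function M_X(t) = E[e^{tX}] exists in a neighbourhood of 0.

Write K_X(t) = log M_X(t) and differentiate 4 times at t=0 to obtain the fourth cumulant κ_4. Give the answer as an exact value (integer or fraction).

M_X(t) = 6/(6 - t)
K_X(t) = log M_X(t) = -log(6 - t) + log(6)
K^(4)(t) = 6/(t^4 - 24*t^3 + 216*t^2 - 864*t + 1296)

κ_4 = K^(4)(0) = 1/216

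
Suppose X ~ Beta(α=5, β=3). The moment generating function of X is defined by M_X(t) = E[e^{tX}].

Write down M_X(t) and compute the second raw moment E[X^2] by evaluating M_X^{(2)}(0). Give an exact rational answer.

M_X(t) = ₁F₁(5; 8; t)
M′(t) = 5*₁F₁(6; 9; t)/8
M′′(t) = 5*₁F₁(7; 10; t)/12

E[X^2] = M′′(0) = 5/12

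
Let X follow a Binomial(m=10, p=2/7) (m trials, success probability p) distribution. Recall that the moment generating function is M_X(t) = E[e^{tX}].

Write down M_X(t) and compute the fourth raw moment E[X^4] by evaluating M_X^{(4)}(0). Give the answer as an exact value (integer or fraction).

M_X(t) = (2*e^(t)/7 + 5/7)^10

E[X^4] = M^(4)(0) = 64700/343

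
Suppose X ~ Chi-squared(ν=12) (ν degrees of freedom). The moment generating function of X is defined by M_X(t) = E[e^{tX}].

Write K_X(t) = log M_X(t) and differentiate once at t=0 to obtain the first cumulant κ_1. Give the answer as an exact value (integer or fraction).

κ_1 = dK/dt |_{t=0} = 12

M_X(t) = (1 - 2*t)^(-6)
K_X(t) = log M_X(t) = -6*log(1 - 2*t)
dK/dt = -12/(2*t - 1)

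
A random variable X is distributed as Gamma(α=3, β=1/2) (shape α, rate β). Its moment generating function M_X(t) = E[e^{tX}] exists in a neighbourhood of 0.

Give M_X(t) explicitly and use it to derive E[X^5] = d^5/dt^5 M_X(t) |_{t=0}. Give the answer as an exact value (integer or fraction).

E[X^5] = M′′′′′(0) = 80640

M_X(t) = 1/(8*(1/2 - t)^3)
M′(t) = 6/(16*t^4 - 32*t^3 + 24*t^2 - 8*t + 1)
M′′(t) = -48/(32*t^5 - 80*t^4 + 80*t^3 - 40*t^2 + 10*t - 1)
M′′′(t) = 480/(64*t^6 - 192*t^5 + 240*t^4 - 160*t^3 + 60*t^2 - 12*t + 1)
M′′′′(t) = -5760/(128*t^7 - 448*t^6 + 672*t^5 - 560*t^4 + 280*t^3 - 84*t^2 + 14*t - 1)
M′′′′′(t) = 80640/(256*t^8 - 1024*t^7 + 1792*t^6 - 1792*t^5 + 1120*t^4 - 448*t^3 + 112*t^2 - 16*t + 1)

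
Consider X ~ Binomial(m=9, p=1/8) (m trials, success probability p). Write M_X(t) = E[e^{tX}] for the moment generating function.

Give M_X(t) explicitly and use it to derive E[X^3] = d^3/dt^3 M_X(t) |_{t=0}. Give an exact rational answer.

E[X^3] = M′′′(0) = 351/64

M_X(t) = (e^(t)/8 + 7/8)^9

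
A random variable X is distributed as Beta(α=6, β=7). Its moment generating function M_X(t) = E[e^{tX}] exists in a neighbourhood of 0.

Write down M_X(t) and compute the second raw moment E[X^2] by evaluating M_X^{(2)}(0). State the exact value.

M_X(t) = ₁F₁(6; 13; t)
M′(t) = 6*₁F₁(7; 14; t)/13
M′′(t) = 3*₁F₁(8; 15; t)/13

E[X^2] = M′′(0) = 3/13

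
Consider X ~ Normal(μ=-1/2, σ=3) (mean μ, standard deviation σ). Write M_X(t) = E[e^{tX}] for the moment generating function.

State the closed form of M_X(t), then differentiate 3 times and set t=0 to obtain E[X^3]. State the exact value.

M_X(t) = e^(9*t^2/2 - t/2)
dM/dt = 9*t*e^(-t/2)*e^(9*t^2/2) - e^(-t/2)*e^(9*t^2/2)/2
d^2M/dt^2 = (324*t^2*e^(9*t^2/2) - 36*t*e^(9*t^2/2) + 37*e^(9*t^2/2))*e^(-t/2)/4
d^3M/dt^3 = (5832*t^3*e^(9*t^2/2) - 972*t^2*e^(9*t^2/2) + 1998*t*e^(9*t^2/2) - 109*e^(9*t^2/2))*e^(-t/2)/8

E[X^3] = d^3M/dt^3 |_{t=0} = -109/8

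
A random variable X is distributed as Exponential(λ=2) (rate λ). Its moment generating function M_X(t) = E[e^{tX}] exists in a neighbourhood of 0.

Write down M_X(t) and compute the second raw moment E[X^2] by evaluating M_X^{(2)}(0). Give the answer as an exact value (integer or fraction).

E[X^2] = M′′(0) = 1/2

M_X(t) = 2/(2 - t)
M′(t) = 2/(t^2 - 4*t + 4)
M′′(t) = -4/(t^3 - 6*t^2 + 12*t - 8)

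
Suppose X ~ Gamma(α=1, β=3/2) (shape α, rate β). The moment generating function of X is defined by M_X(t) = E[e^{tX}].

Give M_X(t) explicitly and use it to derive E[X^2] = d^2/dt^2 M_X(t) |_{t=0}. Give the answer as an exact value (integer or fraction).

M_X(t) = 3/(2*(3/2 - t))
M^(2)(t) = -24/(8*t^3 - 36*t^2 + 54*t - 27)

E[X^2] = M^(2)(0) = 8/9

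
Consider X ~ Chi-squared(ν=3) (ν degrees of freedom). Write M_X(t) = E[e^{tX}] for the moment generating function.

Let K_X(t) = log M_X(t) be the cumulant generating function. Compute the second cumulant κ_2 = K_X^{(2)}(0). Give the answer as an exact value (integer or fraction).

M_X(t) = (1 - 2*t)^(-3/2)
K_X(t) = log M_X(t) = -3*log(1 - 2*t)/2
D^2[K](t) = 6/(4*t^2 - 4*t + 1)

κ_2 = D^2[K](0) = 6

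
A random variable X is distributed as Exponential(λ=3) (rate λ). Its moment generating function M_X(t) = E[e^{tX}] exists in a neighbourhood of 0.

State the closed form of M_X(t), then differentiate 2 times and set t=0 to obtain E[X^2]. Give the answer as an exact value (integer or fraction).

M_X(t) = 3/(3 - t)
dM/dt = 3/(t^2 - 6*t + 9)
d^2M/dt^2 = -6/(t^3 - 9*t^2 + 27*t - 27)

E[X^2] = d^2M/dt^2 |_{t=0} = 2/9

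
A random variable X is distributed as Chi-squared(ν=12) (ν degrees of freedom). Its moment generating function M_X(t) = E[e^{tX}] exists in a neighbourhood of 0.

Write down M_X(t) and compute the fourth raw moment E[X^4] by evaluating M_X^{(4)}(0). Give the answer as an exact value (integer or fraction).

M_X(t) = (1 - 2*t)^(-6)
D^4[M](t) = 48384/(1024*t^10 - 5120*t^9 + 11520*t^8 - 15360*t^7 + 13440*t^6 - 8064*t^5 + 3360*t^4 - 960*t^3 + 180*t^2 - 20*t + 1)

E[X^4] = D^4[M](0) = 48384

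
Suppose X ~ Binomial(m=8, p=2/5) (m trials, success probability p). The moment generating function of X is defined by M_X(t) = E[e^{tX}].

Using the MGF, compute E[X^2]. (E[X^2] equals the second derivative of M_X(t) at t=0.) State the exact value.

E[X^2] = D^2[M](0) = 304/25

M_X(t) = (2*e^(t)/5 + 3/5)^8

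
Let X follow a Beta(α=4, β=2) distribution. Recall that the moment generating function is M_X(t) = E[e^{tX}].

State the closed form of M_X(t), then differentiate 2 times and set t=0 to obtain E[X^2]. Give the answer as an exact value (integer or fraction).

E[X^2] = M^(2)(0) = 10/21

M_X(t) = ₁F₁(4; 6; t)
M^(2)(t) = 10*₁F₁(6; 8; t)/21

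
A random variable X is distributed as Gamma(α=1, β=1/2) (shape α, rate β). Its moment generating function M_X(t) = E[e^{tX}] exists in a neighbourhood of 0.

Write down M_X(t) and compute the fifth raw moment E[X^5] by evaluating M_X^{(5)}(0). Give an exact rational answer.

M_X(t) = 1/(2*(1/2 - t))
M^(5)(t) = 3840/(64*t^6 - 192*t^5 + 240*t^4 - 160*t^3 + 60*t^2 - 12*t + 1)

E[X^5] = M^(5)(0) = 3840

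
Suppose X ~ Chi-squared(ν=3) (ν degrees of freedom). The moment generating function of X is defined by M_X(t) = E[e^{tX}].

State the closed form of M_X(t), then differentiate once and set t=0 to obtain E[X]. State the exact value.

M_X(t) = (1 - 2*t)^(-3/2)
dM/dt = 3/(4*t^2*√(1 - 2*t) - 4*t*√(1 - 2*t) + √(1 - 2*t))

E[X] = dM/dt |_{t=0} = 3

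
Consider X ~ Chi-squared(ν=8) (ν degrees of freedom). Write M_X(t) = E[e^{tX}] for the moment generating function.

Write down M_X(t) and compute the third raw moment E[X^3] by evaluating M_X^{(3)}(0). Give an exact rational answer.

E[X^3] = M^(3)(0) = 960

M_X(t) = (1 - 2*t)^(-4)
M^(3)(t) = -960/(128*t^7 - 448*t^6 + 672*t^5 - 560*t^4 + 280*t^3 - 84*t^2 + 14*t - 1)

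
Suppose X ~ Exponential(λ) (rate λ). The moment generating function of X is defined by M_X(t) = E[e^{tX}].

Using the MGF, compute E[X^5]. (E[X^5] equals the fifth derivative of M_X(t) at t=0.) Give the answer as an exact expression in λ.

E[X^5] = M′′′′′(0) = 120/λ^5

M_X(t) = λ/(λ - t)
M′(t) = λ/(λ^2 - 2*λ*t + t^2)
M′′(t) = -2*λ/(-λ^3 + 3*λ^2*t - 3*λ*t^2 + t^3)
M′′′(t) = 6*λ/(λ^4 - 4*λ^3*t + 6*λ^2*t^2 - 4*λ*t^3 + t^4)
M′′′′(t) = -24*λ/(-λ^5 + 5*λ^4*t - 10*λ^3*t^2 + 10*λ^2*t^3 - 5*λ*t^4 + t^5)
M′′′′′(t) = 120*λ/(λ^6 - 6*λ^5*t + 15*λ^4*t^2 - 20*λ^3*t^3 + 15*λ^2*t^4 - 6*λ*t^5 + t^6)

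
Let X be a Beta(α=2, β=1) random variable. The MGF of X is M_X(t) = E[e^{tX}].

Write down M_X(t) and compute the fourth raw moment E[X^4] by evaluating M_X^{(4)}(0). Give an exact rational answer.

M_X(t) = ₁F₁(2; 3; t)
M′(t) = 2*₁F₁(3; 4; t)/3
M′′(t) = ₁F₁(4; 5; t)/2
M′′′(t) = 2*₁F₁(5; 6; t)/5
M′′′′(t) = ₁F₁(6; 7; t)/3

E[X^4] = M′′′′(0) = 1/3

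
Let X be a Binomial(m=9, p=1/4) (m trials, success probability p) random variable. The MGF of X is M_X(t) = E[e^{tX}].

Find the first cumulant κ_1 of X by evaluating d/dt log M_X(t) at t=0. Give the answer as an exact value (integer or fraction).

M_X(t) = (e^(t)/4 + 3/4)^9
K_X(t) = log M_X(t) = 9*log(e^(t)/4 + 3/4)
K′(t) = 9*e^(t)/(e^(t) + 3)

κ_1 = K′(0) = 9/4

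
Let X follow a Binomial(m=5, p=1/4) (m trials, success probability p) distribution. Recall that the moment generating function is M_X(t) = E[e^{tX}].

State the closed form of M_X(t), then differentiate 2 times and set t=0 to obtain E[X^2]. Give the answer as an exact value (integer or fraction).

E[X^2] = M′′(0) = 5/2

M_X(t) = (e^(t)/4 + 3/4)^5
M′(t) = 5*e^(5*t)/1024 + 15*e^(4*t)/256 + 135*e^(3*t)/512 + 135*e^(2*t)/256 + 405*e^(t)/1024
M′′(t) = 25*e^(5*t)/1024 + 15*e^(4*t)/64 + 405*e^(3*t)/512 + 135*e^(2*t)/128 + 405*e^(t)/1024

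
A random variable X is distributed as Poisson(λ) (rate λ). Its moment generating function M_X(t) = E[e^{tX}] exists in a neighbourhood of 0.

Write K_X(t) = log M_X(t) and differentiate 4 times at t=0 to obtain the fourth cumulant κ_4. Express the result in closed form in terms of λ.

M_X(t) = e^(λ*(e^(t) - 1))
K_X(t) = log M_X(t) = λ*(e^(t) - 1)
K^(4)(t) = λ*e^(t)

κ_4 = K^(4)(0) = λ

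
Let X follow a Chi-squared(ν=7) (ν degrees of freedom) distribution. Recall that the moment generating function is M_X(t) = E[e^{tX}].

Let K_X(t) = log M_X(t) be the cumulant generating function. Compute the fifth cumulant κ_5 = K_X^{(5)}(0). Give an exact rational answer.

κ_5 = K^(5)(0) = 2688

M_X(t) = (1 - 2*t)^(-7/2)
K_X(t) = log M_X(t) = -7*log(1 - 2*t)/2
K^(5)(t) = -2688/(32*t^5 - 80*t^4 + 80*t^3 - 40*t^2 + 10*t - 1)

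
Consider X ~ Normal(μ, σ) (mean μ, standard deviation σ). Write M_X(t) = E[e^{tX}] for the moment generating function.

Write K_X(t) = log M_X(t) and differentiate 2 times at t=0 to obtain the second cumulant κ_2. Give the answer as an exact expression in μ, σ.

M_X(t) = e^(μ*t + σ^2*t^2/2)
K_X(t) = log M_X(t) = μ*t + σ^2*t^2/2
D^2[K](t) = σ^2

κ_2 = D^2[K](0) = σ^2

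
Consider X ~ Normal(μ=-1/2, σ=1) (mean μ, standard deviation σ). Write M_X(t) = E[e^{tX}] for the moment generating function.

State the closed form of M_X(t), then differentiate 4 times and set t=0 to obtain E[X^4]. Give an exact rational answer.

M_X(t) = e^(t^2/2 - t/2)
dM/dt = t*e^(-t/2)*e^(t^2/2) - e^(-t/2)*e^(t^2/2)/2
d^2M/dt^2 = (4*t^2*e^(t^2/2) - 4*t*e^(t^2/2) + 5*e^(t^2/2))*e^(-t/2)/4
d^3M/dt^3 = (8*t^3*e^(t^2/2) - 12*t^2*e^(t^2/2) + 30*t*e^(t^2/2) - 13*e^(t^2/2))*e^(-t/2)/8
d^4M/dt^4 = (16*t^4*e^(t^2/2) - 32*t^3*e^(t^2/2) + 120*t^2*e^(t^2/2) - 104*t*e^(t^2/2) + 73*e^(t^2/2))*e^(-t/2)/16

E[X^4] = d^4M/dt^4 |_{t=0} = 73/16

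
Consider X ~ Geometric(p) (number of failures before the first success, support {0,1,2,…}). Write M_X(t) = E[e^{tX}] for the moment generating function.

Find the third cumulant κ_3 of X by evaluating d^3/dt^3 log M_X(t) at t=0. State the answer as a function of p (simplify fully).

M_X(t) = p/(-(1 - p)*e^(t) + 1)
K_X(t) = log M_X(t) = log(p) - log(-(1 - p)*e^(t) + 1)

κ_3 = D^3[K](0) = (p^2 - 3*p + 2)/p^3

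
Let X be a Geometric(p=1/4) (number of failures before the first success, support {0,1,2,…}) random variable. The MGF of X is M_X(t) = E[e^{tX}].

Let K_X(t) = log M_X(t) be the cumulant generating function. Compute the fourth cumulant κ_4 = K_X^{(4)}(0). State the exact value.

M_X(t) = 1/(4*(1 - 3*e^(t)/4))
K_X(t) = log M_X(t) = -log(1 - 3*e^(t)/4) - 2*log(2)
D^4[K](t) = (108*e^(3*t) + 576*e^(2*t) + 192*e^(t))/(81*e^(4*t) - 432*e^(3*t) + 864*e^(2*t) - 768*e^(t) + 256)

κ_4 = D^4[K](0) = 876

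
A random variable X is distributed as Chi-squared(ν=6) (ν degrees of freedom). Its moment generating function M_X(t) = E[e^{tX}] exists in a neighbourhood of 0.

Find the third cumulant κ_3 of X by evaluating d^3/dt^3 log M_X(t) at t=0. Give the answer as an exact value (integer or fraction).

κ_3 = D^3[K](0) = 48

M_X(t) = (1 - 2*t)^(-3)
K_X(t) = log M_X(t) = -3*log(1 - 2*t)
D^3[K](t) = -48/(8*t^3 - 12*t^2 + 6*t - 1)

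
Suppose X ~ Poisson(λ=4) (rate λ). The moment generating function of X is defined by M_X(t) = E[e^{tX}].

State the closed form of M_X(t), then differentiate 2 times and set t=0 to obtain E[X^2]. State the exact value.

M_X(t) = e^(4*e^(t) - 4)
dM/dt = 4*e^(-4)*e^(t)*e^(4*e^(t))
d^2M/dt^2 = (16*e^(2*t)*e^(4*e^(t)) + 4*e^(t)*e^(4*e^(t)))*e^(-4)

E[X^2] = d^2M/dt^2 |_{t=0} = 20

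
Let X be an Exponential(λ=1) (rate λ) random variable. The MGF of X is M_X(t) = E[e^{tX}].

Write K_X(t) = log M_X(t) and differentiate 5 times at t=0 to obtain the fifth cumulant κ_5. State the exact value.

κ_5 = d^5K/dt^5 |_{t=0} = 24

M_X(t) = 1/(1 - t)
K_X(t) = log M_X(t) = -log(1 - t)
dK/dt = -1/(t - 1)
d^2K/dt^2 = 1/(t^2 - 2*t + 1)
d^3K/dt^3 = -2/(t^3 - 3*t^2 + 3*t - 1)
d^4K/dt^4 = 6/(t^4 - 4*t^3 + 6*t^2 - 4*t + 1)
d^5K/dt^5 = -24/(t^5 - 5*t^4 + 10*t^3 - 10*t^2 + 5*t - 1)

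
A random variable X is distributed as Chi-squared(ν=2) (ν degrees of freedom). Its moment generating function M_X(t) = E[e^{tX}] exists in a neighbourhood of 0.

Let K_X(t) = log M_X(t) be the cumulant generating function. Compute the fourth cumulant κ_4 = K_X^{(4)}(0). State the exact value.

κ_4 = K′′′′(0) = 96

M_X(t) = 1/(1 - 2*t)
K_X(t) = log M_X(t) = -log(1 - 2*t)
K′(t) = -2/(2*t - 1)
K′′(t) = 4/(4*t^2 - 4*t + 1)
K′′′(t) = -16/(8*t^3 - 12*t^2 + 6*t - 1)
K′′′′(t) = 96/(16*t^4 - 32*t^3 + 24*t^2 - 8*t + 1)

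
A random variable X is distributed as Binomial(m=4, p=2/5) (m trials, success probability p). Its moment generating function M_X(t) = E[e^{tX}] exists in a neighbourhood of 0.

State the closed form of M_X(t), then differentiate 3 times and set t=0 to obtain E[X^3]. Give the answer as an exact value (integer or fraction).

M_X(t) = (2*e^(t)/5 + 3/5)^4
dM/dt = 64*e^(4*t)/625 + 288*e^(3*t)/625 + 432*e^(2*t)/625 + 216*e^(t)/625
d^2M/dt^2 = 256*e^(4*t)/625 + 864*e^(3*t)/625 + 864*e^(2*t)/625 + 216*e^(t)/625
d^3M/dt^3 = 1024*e^(4*t)/625 + 2592*e^(3*t)/625 + 1728*e^(2*t)/625 + 216*e^(t)/625

E[X^3] = d^3M/dt^3 |_{t=0} = 1112/125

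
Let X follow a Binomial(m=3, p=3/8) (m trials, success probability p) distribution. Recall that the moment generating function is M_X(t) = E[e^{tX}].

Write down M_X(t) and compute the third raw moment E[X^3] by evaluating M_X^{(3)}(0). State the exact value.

M_X(t) = (3*e^(t)/8 + 5/8)^3
dM/dt = 81*e^(3*t)/512 + 135*e^(2*t)/256 + 225*e^(t)/512
d^2M/dt^2 = 243*e^(3*t)/512 + 135*e^(2*t)/128 + 225*e^(t)/512
d^3M/dt^3 = 729*e^(3*t)/512 + 135*e^(2*t)/64 + 225*e^(t)/512

E[X^3] = d^3M/dt^3 |_{t=0} = 1017/256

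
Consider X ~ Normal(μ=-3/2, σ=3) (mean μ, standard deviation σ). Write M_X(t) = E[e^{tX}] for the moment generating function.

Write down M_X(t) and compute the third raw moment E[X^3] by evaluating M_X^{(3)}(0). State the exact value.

E[X^3] = M′′′(0) = -351/8

M_X(t) = e^(9*t^2/2 - 3*t/2)
M′(t) = 9*t*e^(-3*t/2)*e^(9*t^2/2) - 3*e^(-3*t/2)*e^(9*t^2/2)/2
M′′(t) = (324*t^2*e^(9*t^2/2) - 108*t*e^(9*t^2/2) + 45*e^(9*t^2/2))*e^(-3*t/2)/4
M′′′(t) = (5832*t^3*e^(9*t^2/2) - 2916*t^2*e^(9*t^2/2) + 2430*t*e^(9*t^2/2) - 351*e^(9*t^2/2))*e^(-3*t/2)/8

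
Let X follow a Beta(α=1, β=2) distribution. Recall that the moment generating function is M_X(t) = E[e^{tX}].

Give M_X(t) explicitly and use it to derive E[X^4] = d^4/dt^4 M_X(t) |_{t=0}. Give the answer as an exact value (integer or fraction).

M_X(t) = ₁F₁(1; 3; t)
M′(t) = ₁F₁(2; 4; t)/3
M′′(t) = ₁F₁(3; 5; t)/6
M′′′(t) = ₁F₁(4; 6; t)/10
M′′′′(t) = ₁F₁(5; 7; t)/15

E[X^4] = M′′′′(0) = 1/15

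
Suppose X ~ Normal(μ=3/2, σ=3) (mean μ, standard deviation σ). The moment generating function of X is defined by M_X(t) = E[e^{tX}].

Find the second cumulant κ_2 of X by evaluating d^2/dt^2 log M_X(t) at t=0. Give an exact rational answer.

M_X(t) = e^(9*t^2/2 + 3*t/2)
K_X(t) = log M_X(t) = 9*t^2/2 + 3*t/2
D^2[K](t) = 9

κ_2 = D^2[K](0) = 9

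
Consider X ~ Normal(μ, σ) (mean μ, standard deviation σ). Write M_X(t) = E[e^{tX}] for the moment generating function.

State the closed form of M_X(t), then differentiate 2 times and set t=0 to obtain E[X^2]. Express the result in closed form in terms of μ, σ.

E[X^2] = M′′(0) = μ^2 + σ^2

M_X(t) = e^(μ*t + σ^2*t^2/2)
M′(t) = μ*e^(μ*t)*e^(σ^2*t^2/2) + σ^2*t*e^(μ*t)*e^(σ^2*t^2/2)
M′′(t) = μ^2*e^(μ*t)*e^(σ^2*t^2/2) + 2*μ*σ^2*t*e^(μ*t)*e^(σ^2*t^2/2) + σ^4*t^2*e^(μ*t)*e^(σ^2*t^2/2) + σ^2*e^(μ*t)*e^(σ^2*t^2/2)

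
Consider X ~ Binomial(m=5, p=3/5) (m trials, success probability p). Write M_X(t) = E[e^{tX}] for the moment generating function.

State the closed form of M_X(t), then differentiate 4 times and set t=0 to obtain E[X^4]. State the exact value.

M_X(t) = (3*e^(t)/5 + 2/5)^5
D^4[M](t) = 243*e^(5*t)/5 + 41472*e^(4*t)/625 + 17496*e^(3*t)/625 + 2304*e^(2*t)/625 + 48*e^(t)/625

E[X^4] = D^4[M](0) = 18339/125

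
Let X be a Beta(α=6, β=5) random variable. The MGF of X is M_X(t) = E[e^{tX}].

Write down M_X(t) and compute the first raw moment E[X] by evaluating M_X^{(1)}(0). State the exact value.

M_X(t) = ₁F₁(6; 11; t)
M^(1)(t) = 6*₁F₁(7; 12; t)/11

E[X] = M^(1)(0) = 6/11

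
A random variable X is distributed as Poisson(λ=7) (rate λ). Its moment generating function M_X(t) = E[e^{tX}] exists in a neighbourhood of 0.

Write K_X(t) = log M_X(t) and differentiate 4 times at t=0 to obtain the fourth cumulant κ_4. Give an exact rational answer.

κ_4 = K^(4)(0) = 7

M_X(t) = e^(7*e^(t) - 7)
K_X(t) = log M_X(t) = 7*e^(t) - 7
K^(4)(t) = 7*e^(t)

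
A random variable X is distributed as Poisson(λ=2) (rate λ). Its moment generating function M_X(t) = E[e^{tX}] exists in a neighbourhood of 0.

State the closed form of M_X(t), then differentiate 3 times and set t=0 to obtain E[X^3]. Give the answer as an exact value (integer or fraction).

E[X^3] = M^(3)(0) = 22

M_X(t) = e^(2*e^(t) - 2)
M^(3)(t) = (8*e^(3*t)*e^(2*e^(t)) + 12*e^(2*t)*e^(2*e^(t)) + 2*e^(t)*e^(2*e^(t)))*e^(-2)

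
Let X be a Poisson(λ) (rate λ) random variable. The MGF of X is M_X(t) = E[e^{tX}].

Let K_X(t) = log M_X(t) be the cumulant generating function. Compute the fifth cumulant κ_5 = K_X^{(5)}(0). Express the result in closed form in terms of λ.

M_X(t) = e^(λ*(e^(t) - 1))
K_X(t) = log M_X(t) = λ*(e^(t) - 1)
D^5[K](t) = λ*e^(t)

κ_5 = D^5[K](0) = λ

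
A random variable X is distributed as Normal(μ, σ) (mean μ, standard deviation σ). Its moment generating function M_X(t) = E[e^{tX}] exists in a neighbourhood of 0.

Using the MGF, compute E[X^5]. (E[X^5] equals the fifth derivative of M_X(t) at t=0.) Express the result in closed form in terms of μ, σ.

E[X^5] = d^5M/dt^5 |_{t=0} = μ*(μ^4 + 10*μ^2*σ^2 + 15*σ^4)

M_X(t) = e^(μ*t + σ^2*t^2/2)
dM/dt = μ*e^(μ*t)*e^(σ^2*t^2/2) + σ^2*t*e^(μ*t)*e^(σ^2*t^2/2)
d^2M/dt^2 = μ^2*e^(μ*t)*e^(σ^2*t^2/2) + 2*μ*σ^2*t*e^(μ*t)*e^(σ^2*t^2/2) + σ^4*t^2*e^(μ*t)*e^(σ^2*t^2/2) + σ^2*e^(μ*t)*e^(σ^2*t^2/2)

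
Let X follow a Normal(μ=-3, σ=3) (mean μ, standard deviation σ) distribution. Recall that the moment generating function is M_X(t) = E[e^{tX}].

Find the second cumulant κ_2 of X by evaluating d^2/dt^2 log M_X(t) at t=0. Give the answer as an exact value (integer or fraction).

κ_2 = D^2[K](0) = 9

M_X(t) = e^(9*t^2/2 - 3*t)
K_X(t) = log M_X(t) = 9*t^2/2 - 3*t
D^2[K](t) = 9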